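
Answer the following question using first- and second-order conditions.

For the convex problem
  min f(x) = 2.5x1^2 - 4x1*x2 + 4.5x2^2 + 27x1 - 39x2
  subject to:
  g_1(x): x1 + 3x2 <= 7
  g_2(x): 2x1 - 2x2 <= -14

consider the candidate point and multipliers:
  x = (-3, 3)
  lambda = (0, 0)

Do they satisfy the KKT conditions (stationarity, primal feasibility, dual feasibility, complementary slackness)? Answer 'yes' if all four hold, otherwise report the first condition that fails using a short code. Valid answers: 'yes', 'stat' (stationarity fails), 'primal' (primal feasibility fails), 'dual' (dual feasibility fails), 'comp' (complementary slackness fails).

Gradient of f: grad f(x) = Q x + c = (0, 0)
Constraint values g_i(x) = a_i^T x - b_i:
  g_1((-3, 3)) = -1
  g_2((-3, 3)) = 2
Stationarity residual: grad f(x) + sum_i lambda_i a_i = (0, 0)
  -> stationarity OK
Primal feasibility (all g_i <= 0): FAILS
Dual feasibility (all lambda_i >= 0): OK
Complementary slackness (lambda_i * g_i(x) = 0 for all i): OK

Verdict: the first failing condition is primal_feasibility -> primal.

primal


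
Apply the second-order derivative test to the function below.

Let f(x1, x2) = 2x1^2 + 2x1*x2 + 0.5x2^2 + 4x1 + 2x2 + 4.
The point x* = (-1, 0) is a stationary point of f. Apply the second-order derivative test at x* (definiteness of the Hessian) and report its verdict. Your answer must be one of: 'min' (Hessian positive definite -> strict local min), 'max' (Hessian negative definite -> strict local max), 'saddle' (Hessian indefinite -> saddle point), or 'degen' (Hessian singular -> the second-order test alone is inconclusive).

Compute the Hessian H = grad^2 f:
  H = [[4, 2], [2, 1]]
Verify stationarity: grad f(x*) = H x* + g = (0, 0).
Eigenvalues of H: 0, 5.
H has a zero eigenvalue (singular; positive semidefinite but not definite), so H is neither positive definite, negative definite, nor indefinite. The second-order test alone is inconclusive -> degen.
(Indeed, f is constant along the null direction of H through x*, so x* is not a strict local extremum.)

degen


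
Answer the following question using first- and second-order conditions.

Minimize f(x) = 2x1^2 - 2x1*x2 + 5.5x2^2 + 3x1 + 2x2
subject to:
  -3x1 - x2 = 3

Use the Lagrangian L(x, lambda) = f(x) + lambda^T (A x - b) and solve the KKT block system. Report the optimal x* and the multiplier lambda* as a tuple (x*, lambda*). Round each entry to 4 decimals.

Form the Lagrangian:
  L(x, lambda) = (1/2) x^T Q x + c^T x + lambda^T (A x - b)
Stationarity (grad_x L = 0): Q x + c + A^T lambda = 0.
Primal feasibility: A x = b.

This gives the KKT block system:
  [ Q   A^T ] [ x     ]   [-c ]
  [ A    0  ] [ lambda ] = [ b ]

Solving the linear system:
  x*      = (-0.887, -0.3391)
  lambda* = (0.0435)
  f(x*)   = -1.7348

x* = (-0.887, -0.3391), lambda* = (0.0435)


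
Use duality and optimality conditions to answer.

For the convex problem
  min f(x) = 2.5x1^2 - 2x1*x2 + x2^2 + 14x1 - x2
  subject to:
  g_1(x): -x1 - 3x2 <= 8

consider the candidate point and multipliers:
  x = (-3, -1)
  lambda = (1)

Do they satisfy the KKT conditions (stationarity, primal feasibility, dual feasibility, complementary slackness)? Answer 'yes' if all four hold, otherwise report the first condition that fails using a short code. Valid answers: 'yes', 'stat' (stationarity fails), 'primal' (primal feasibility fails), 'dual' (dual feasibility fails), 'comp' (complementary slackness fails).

Gradient of f: grad f(x) = Q x + c = (1, 3)
Constraint values g_i(x) = a_i^T x - b_i:
  g_1((-3, -1)) = -2
Stationarity residual: grad f(x) + sum_i lambda_i a_i = (0, 0)
  -> stationarity OK
Primal feasibility (all g_i <= 0): OK
Dual feasibility (all lambda_i >= 0): OK
Complementary slackness (lambda_i * g_i(x) = 0 for all i): FAILS

Verdict: the first failing condition is complementary_slackness -> comp.

comp


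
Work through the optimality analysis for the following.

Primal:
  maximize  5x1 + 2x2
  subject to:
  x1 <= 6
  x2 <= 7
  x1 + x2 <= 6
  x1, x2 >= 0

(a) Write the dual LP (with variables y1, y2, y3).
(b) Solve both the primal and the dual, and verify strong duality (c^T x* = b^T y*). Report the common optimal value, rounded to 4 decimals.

The standard primal-dual pair for 'max c^T x s.t. A x <= b, x >= 0' is:
  Dual:  min b^T y  s.t.  A^T y >= c,  y >= 0.

So the dual LP is:
  minimize  6y1 + 7y2 + 6y3
  subject to:
    y1 + y3 >= 5
    y2 + y3 >= 2
    y1, y2, y3 >= 0

Solving the primal: x* = (6, 0).
  primal value c^T x* = 30.
Solving the dual: y* = (3, 0, 2).
  dual value b^T y* = 30.
Strong duality: c^T x* = b^T y*. Confirmed.

30


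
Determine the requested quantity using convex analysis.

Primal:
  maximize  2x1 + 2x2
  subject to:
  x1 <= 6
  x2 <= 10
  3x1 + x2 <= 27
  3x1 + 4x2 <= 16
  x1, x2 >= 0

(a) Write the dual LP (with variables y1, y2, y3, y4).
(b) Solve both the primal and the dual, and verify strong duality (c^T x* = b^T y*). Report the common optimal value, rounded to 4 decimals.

The standard primal-dual pair for 'max c^T x s.t. A x <= b, x >= 0' is:
  Dual:  min b^T y  s.t.  A^T y >= c,  y >= 0.

So the dual LP is:
  minimize  6y1 + 10y2 + 27y3 + 16y4
  subject to:
    y1 + 3y3 + 3y4 >= 2
    y2 + y3 + 4y4 >= 2
    y1, y2, y3, y4 >= 0

Solving the primal: x* = (5.3333, 0).
  primal value c^T x* = 10.6667.
Solving the dual: y* = (0, 0, 0, 0.6667).
  dual value b^T y* = 10.6667.
Strong duality: c^T x* = b^T y*. Confirmed.

10.6667


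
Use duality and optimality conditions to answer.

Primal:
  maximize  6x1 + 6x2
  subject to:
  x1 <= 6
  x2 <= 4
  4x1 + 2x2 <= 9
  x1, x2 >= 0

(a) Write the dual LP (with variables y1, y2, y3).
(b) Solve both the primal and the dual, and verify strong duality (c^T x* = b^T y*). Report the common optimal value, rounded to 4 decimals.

The standard primal-dual pair for 'max c^T x s.t. A x <= b, x >= 0' is:
  Dual:  min b^T y  s.t.  A^T y >= c,  y >= 0.

So the dual LP is:
  minimize  6y1 + 4y2 + 9y3
  subject to:
    y1 + 4y3 >= 6
    y2 + 2y3 >= 6
    y1, y2, y3 >= 0

Solving the primal: x* = (0.25, 4).
  primal value c^T x* = 25.5.
Solving the dual: y* = (0, 3, 1.5).
  dual value b^T y* = 25.5.
Strong duality: c^T x* = b^T y*. Confirmed.

25.5


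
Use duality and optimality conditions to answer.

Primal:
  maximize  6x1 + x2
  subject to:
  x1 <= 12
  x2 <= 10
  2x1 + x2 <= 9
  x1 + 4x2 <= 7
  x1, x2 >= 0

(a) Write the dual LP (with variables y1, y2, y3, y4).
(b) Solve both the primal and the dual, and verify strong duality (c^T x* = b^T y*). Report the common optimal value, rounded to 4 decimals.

The standard primal-dual pair for 'max c^T x s.t. A x <= b, x >= 0' is:
  Dual:  min b^T y  s.t.  A^T y >= c,  y >= 0.

So the dual LP is:
  minimize  12y1 + 10y2 + 9y3 + 7y4
  subject to:
    y1 + 2y3 + y4 >= 6
    y2 + y3 + 4y4 >= 1
    y1, y2, y3, y4 >= 0

Solving the primal: x* = (4.5, 0).
  primal value c^T x* = 27.
Solving the dual: y* = (0, 0, 3, 0).
  dual value b^T y* = 27.
Strong duality: c^T x* = b^T y*. Confirmed.

27


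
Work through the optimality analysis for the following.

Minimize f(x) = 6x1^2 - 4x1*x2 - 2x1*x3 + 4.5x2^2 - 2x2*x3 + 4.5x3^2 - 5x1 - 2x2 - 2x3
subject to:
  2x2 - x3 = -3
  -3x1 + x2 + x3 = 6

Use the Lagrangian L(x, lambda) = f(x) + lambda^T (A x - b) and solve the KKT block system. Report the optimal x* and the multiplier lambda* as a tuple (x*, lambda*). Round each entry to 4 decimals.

Form the Lagrangian:
  L(x, lambda) = (1/2) x^T Q x + c^T x + lambda^T (A x - b)
Stationarity (grad_x L = 0): Q x + c + A^T lambda = 0.
Primal feasibility: A x = b.

This gives the KKT block system:
  [ Q   A^T ] [ x     ]   [-c ]
  [ A    0  ] [ lambda ] = [ b ]

Solving the linear system:
  x*      = (-1.8182, -0.8182, 1.3636)
  lambda* = (6.7879, -8.7576)
  f(x*)   = 40.4545

x* = (-1.8182, -0.8182, 1.3636), lambda* = (6.7879, -8.7576)


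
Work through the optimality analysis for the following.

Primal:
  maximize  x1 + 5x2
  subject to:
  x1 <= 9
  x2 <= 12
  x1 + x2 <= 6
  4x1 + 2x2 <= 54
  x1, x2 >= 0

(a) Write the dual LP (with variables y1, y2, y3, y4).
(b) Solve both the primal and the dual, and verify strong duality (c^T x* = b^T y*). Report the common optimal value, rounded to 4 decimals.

The standard primal-dual pair for 'max c^T x s.t. A x <= b, x >= 0' is:
  Dual:  min b^T y  s.t.  A^T y >= c,  y >= 0.

So the dual LP is:
  minimize  9y1 + 12y2 + 6y3 + 54y4
  subject to:
    y1 + y3 + 4y4 >= 1
    y2 + y3 + 2y4 >= 5
    y1, y2, y3, y4 >= 0

Solving the primal: x* = (0, 6).
  primal value c^T x* = 30.
Solving the dual: y* = (0, 0, 5, 0).
  dual value b^T y* = 30.
Strong duality: c^T x* = b^T y*. Confirmed.

30


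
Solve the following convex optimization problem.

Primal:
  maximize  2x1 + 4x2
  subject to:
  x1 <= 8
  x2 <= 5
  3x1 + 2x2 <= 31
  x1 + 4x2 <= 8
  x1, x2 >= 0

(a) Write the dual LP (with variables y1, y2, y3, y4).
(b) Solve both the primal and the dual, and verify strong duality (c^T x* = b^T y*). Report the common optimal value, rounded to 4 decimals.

The standard primal-dual pair for 'max c^T x s.t. A x <= b, x >= 0' is:
  Dual:  min b^T y  s.t.  A^T y >= c,  y >= 0.

So the dual LP is:
  minimize  8y1 + 5y2 + 31y3 + 8y4
  subject to:
    y1 + 3y3 + y4 >= 2
    y2 + 2y3 + 4y4 >= 4
    y1, y2, y3, y4 >= 0

Solving the primal: x* = (8, 0).
  primal value c^T x* = 16.
Solving the dual: y* = (1, 0, 0, 1).
  dual value b^T y* = 16.
Strong duality: c^T x* = b^T y*. Confirmed.

16


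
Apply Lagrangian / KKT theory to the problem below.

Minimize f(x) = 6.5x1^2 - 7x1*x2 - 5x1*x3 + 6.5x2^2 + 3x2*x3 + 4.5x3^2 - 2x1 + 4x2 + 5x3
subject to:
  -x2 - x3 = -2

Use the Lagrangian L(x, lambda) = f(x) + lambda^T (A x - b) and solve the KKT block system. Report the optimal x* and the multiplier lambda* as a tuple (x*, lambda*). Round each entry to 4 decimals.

Form the Lagrangian:
  L(x, lambda) = (1/2) x^T Q x + c^T x + lambda^T (A x - b)
Stationarity (grad_x L = 0): Q x + c + A^T lambda = 0.
Primal feasibility: A x = b.

This gives the KKT block system:
  [ Q   A^T ] [ x     ]   [-c ]
  [ A    0  ] [ lambda ] = [ b ]

Solving the linear system:
  x*      = (1.0686, 0.9461, 1.0539)
  lambda* = (11.9804)
  f(x*)   = 15.4387

x* = (1.0686, 0.9461, 1.0539), lambda* = (11.9804)


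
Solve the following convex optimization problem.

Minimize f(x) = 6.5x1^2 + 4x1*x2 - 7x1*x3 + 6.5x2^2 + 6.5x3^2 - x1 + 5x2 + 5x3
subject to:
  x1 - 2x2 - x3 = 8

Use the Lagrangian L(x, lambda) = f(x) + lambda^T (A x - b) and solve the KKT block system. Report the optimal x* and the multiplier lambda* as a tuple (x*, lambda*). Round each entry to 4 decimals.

Form the Lagrangian:
  L(x, lambda) = (1/2) x^T Q x + c^T x + lambda^T (A x - b)
Stationarity (grad_x L = 0): Q x + c + A^T lambda = 0.
Primal feasibility: A x = b.

This gives the KKT block system:
  [ Q   A^T ] [ x     ]   [-c ]
  [ A    0  ] [ lambda ] = [ b ]

Solving the linear system:
  x*      = (1.7263, -2.9106, -0.4525)
  lambda* = (-12.9665)
  f(x*)   = 42.595

x* = (1.7263, -2.9106, -0.4525), lambda* = (-12.9665)


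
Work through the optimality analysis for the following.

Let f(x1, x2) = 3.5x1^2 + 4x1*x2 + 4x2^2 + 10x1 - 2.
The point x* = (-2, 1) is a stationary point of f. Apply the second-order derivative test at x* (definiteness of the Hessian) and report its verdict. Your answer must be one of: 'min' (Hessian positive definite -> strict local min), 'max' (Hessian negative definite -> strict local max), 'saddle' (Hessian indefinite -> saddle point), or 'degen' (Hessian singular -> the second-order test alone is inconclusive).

Compute the Hessian H = grad^2 f:
  H = [[7, 4], [4, 8]]
Verify stationarity: grad f(x*) = H x* + g = (0, 0).
Eigenvalues of H: 3.4689, 11.5311.
Both eigenvalues > 0, so H is positive definite -> x* is a strict local min.

min


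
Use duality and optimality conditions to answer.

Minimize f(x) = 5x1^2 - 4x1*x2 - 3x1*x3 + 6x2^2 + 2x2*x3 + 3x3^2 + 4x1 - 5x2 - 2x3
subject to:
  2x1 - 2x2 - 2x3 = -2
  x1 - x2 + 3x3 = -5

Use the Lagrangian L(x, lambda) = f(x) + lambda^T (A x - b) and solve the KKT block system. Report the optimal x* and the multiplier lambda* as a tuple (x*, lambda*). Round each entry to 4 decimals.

Form the Lagrangian:
  L(x, lambda) = (1/2) x^T Q x + c^T x + lambda^T (A x - b)
Stationarity (grad_x L = 0): Q x + c + A^T lambda = 0.
Primal feasibility: A x = b.

This gives the KKT block system:
  [ Q   A^T ] [ x     ]   [-c ]
  [ A    0  ] [ lambda ] = [ b ]

Solving the linear system:
  x*      = (-1.1429, 0.8571, -1)
  lambda* = (2.5893, 2.6786)
  f(x*)   = 5.8571

x* = (-1.1429, 0.8571, -1), lambda* = (2.5893, 2.6786)


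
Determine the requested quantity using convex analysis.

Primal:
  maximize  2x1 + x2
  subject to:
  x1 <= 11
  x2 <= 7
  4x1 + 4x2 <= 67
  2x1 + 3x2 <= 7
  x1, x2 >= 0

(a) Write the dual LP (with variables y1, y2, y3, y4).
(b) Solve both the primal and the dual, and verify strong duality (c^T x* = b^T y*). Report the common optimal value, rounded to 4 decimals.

The standard primal-dual pair for 'max c^T x s.t. A x <= b, x >= 0' is:
  Dual:  min b^T y  s.t.  A^T y >= c,  y >= 0.

So the dual LP is:
  minimize  11y1 + 7y2 + 67y3 + 7y4
  subject to:
    y1 + 4y3 + 2y4 >= 2
    y2 + 4y3 + 3y4 >= 1
    y1, y2, y3, y4 >= 0

Solving the primal: x* = (3.5, 0).
  primal value c^T x* = 7.
Solving the dual: y* = (0, 0, 0, 1).
  dual value b^T y* = 7.
Strong duality: c^T x* = b^T y*. Confirmed.

7


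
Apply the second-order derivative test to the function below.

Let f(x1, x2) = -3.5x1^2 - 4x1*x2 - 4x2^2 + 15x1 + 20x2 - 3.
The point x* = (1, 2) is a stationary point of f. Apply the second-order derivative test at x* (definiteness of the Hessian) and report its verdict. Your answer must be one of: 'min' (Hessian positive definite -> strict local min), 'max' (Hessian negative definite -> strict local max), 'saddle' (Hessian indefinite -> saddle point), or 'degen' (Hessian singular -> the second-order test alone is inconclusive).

Compute the Hessian H = grad^2 f:
  H = [[-7, -4], [-4, -8]]
Verify stationarity: grad f(x*) = H x* + g = (0, 0).
Eigenvalues of H: -11.5311, -3.4689.
Both eigenvalues < 0, so H is negative definite -> x* is a strict local max.

max


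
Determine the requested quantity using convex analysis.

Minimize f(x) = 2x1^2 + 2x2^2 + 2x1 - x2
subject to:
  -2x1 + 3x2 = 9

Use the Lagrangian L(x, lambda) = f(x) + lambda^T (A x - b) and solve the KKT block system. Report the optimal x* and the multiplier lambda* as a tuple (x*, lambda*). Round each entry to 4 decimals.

Form the Lagrangian:
  L(x, lambda) = (1/2) x^T Q x + c^T x + lambda^T (A x - b)
Stationarity (grad_x L = 0): Q x + c + A^T lambda = 0.
Primal feasibility: A x = b.

This gives the KKT block system:
  [ Q   A^T ] [ x     ]   [-c ]
  [ A    0  ] [ lambda ] = [ b ]

Solving the linear system:
  x*      = (-1.6154, 1.9231)
  lambda* = (-2.2308)
  f(x*)   = 7.4615

x* = (-1.6154, 1.9231), lambda* = (-2.2308)


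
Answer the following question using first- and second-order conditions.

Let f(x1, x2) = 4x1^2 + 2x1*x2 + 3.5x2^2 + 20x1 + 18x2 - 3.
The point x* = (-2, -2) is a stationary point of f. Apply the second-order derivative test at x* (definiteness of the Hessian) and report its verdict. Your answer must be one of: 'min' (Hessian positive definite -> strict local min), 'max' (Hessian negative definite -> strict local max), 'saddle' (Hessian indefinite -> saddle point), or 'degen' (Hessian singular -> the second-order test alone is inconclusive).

Compute the Hessian H = grad^2 f:
  H = [[8, 2], [2, 7]]
Verify stationarity: grad f(x*) = H x* + g = (0, 0).
Eigenvalues of H: 5.4384, 9.5616.
Both eigenvalues > 0, so H is positive definite -> x* is a strict local min.

min


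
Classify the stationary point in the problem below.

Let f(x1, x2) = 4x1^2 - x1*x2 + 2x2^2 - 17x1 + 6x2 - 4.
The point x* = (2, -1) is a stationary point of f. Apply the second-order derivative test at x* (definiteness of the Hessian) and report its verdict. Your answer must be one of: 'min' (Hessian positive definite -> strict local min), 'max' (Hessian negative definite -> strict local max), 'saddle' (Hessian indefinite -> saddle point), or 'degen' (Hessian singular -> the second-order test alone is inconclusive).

Compute the Hessian H = grad^2 f:
  H = [[8, -1], [-1, 4]]
Verify stationarity: grad f(x*) = H x* + g = (0, 0).
Eigenvalues of H: 3.7639, 8.2361.
Both eigenvalues > 0, so H is positive definite -> x* is a strict local min.

min


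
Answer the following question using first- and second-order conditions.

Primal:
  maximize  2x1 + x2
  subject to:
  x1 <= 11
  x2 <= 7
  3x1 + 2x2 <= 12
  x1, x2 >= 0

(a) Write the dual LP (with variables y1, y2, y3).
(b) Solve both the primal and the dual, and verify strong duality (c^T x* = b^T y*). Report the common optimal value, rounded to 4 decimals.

The standard primal-dual pair for 'max c^T x s.t. A x <= b, x >= 0' is:
  Dual:  min b^T y  s.t.  A^T y >= c,  y >= 0.

So the dual LP is:
  minimize  11y1 + 7y2 + 12y3
  subject to:
    y1 + 3y3 >= 2
    y2 + 2y3 >= 1
    y1, y2, y3 >= 0

Solving the primal: x* = (4, 0).
  primal value c^T x* = 8.
Solving the dual: y* = (0, 0, 0.6667).
  dual value b^T y* = 8.
Strong duality: c^T x* = b^T y*. Confirmed.

8


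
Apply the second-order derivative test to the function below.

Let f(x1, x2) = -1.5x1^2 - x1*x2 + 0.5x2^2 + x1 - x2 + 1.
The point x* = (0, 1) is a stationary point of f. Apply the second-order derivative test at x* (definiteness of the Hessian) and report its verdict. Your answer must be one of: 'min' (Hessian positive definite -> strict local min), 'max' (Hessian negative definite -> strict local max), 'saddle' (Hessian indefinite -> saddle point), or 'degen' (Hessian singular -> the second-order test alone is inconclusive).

Compute the Hessian H = grad^2 f:
  H = [[-3, -1], [-1, 1]]
Verify stationarity: grad f(x*) = H x* + g = (0, 0).
Eigenvalues of H: -3.2361, 1.2361.
Eigenvalues have mixed signs, so H is indefinite -> x* is a saddle point.

saddle


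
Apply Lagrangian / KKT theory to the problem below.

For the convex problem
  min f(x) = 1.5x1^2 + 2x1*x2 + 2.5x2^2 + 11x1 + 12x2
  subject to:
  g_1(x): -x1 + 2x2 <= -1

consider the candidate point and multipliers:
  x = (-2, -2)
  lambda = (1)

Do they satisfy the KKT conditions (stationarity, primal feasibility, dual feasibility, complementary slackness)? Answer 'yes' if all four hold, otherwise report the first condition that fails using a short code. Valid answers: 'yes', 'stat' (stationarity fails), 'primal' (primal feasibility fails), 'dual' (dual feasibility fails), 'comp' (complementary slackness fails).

Gradient of f: grad f(x) = Q x + c = (1, -2)
Constraint values g_i(x) = a_i^T x - b_i:
  g_1((-2, -2)) = -1
Stationarity residual: grad f(x) + sum_i lambda_i a_i = (0, 0)
  -> stationarity OK
Primal feasibility (all g_i <= 0): OK
Dual feasibility (all lambda_i >= 0): OK
Complementary slackness (lambda_i * g_i(x) = 0 for all i): FAILS

Verdict: the first failing condition is complementary_slackness -> comp.

comp


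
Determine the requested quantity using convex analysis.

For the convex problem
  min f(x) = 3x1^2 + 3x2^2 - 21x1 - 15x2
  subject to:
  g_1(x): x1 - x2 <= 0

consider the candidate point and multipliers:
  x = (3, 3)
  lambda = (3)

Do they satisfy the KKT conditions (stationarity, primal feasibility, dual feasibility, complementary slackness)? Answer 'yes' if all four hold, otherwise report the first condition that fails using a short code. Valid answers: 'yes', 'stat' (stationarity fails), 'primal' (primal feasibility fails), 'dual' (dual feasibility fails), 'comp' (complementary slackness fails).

Gradient of f: grad f(x) = Q x + c = (-3, 3)
Constraint values g_i(x) = a_i^T x - b_i:
  g_1((3, 3)) = 0
Stationarity residual: grad f(x) + sum_i lambda_i a_i = (0, 0)
  -> stationarity OK
Primal feasibility (all g_i <= 0): OK
Dual feasibility (all lambda_i >= 0): OK
Complementary slackness (lambda_i * g_i(x) = 0 for all i): OK

Verdict: yes, KKT holds.

yes


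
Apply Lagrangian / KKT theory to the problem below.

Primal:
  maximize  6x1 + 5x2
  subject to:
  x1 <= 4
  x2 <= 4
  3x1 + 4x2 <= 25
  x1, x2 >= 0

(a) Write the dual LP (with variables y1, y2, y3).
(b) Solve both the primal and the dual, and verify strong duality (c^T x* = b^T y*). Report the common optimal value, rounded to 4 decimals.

The standard primal-dual pair for 'max c^T x s.t. A x <= b, x >= 0' is:
  Dual:  min b^T y  s.t.  A^T y >= c,  y >= 0.

So the dual LP is:
  minimize  4y1 + 4y2 + 25y3
  subject to:
    y1 + 3y3 >= 6
    y2 + 4y3 >= 5
    y1, y2, y3 >= 0

Solving the primal: x* = (4, 3.25).
  primal value c^T x* = 40.25.
Solving the dual: y* = (2.25, 0, 1.25).
  dual value b^T y* = 40.25.
Strong duality: c^T x* = b^T y*. Confirmed.

40.25


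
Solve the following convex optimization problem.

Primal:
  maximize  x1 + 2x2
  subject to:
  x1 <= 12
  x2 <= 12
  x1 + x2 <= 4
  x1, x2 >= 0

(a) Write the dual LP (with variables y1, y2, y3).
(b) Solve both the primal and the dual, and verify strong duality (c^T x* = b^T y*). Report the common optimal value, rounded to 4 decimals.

The standard primal-dual pair for 'max c^T x s.t. A x <= b, x >= 0' is:
  Dual:  min b^T y  s.t.  A^T y >= c,  y >= 0.

So the dual LP is:
  minimize  12y1 + 12y2 + 4y3
  subject to:
    y1 + y3 >= 1
    y2 + y3 >= 2
    y1, y2, y3 >= 0

Solving the primal: x* = (0, 4).
  primal value c^T x* = 8.
Solving the dual: y* = (0, 0, 2).
  dual value b^T y* = 8.
Strong duality: c^T x* = b^T y*. Confirmed.

8


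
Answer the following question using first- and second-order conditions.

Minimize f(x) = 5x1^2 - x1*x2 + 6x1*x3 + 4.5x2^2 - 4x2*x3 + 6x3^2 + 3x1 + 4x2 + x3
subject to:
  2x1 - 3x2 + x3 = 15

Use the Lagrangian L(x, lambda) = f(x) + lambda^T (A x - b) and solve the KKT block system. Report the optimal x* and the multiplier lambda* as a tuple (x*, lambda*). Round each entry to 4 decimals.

Form the Lagrangian:
  L(x, lambda) = (1/2) x^T Q x + c^T x + lambda^T (A x - b)
Stationarity (grad_x L = 0): Q x + c + A^T lambda = 0.
Primal feasibility: A x = b.

This gives the KKT block system:
  [ Q   A^T ] [ x     ]   [-c ]
  [ A    0  ] [ lambda ] = [ b ]

Solving the linear system:
  x*      = (2.2329, -4.1081, -1.7901)
  lambda* = (-9.3484)
  f(x*)   = 64.351

x* = (2.2329, -4.1081, -1.7901), lambda* = (-9.3484)


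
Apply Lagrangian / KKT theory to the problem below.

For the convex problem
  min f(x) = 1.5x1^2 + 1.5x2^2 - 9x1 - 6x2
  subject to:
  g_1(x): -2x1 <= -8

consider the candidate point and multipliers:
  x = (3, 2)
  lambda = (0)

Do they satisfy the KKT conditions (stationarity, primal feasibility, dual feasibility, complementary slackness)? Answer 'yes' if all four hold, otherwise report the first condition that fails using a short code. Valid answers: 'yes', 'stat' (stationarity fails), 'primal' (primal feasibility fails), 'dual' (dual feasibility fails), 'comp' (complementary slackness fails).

Gradient of f: grad f(x) = Q x + c = (0, 0)
Constraint values g_i(x) = a_i^T x - b_i:
  g_1((3, 2)) = 2
Stationarity residual: grad f(x) + sum_i lambda_i a_i = (0, 0)
  -> stationarity OK
Primal feasibility (all g_i <= 0): FAILS
Dual feasibility (all lambda_i >= 0): OK
Complementary slackness (lambda_i * g_i(x) = 0 for all i): OK

Verdict: the first failing condition is primal_feasibility -> primal.

primal


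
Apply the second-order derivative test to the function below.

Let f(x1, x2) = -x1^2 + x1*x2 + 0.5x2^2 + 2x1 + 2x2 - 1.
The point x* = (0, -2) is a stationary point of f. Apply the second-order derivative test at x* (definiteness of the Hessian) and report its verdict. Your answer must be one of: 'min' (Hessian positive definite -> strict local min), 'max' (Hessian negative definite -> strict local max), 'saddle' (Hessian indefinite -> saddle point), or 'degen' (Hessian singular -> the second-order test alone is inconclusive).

Compute the Hessian H = grad^2 f:
  H = [[-2, 1], [1, 1]]
Verify stationarity: grad f(x*) = H x* + g = (0, 0).
Eigenvalues of H: -2.3028, 1.3028.
Eigenvalues have mixed signs, so H is indefinite -> x* is a saddle point.

saddle


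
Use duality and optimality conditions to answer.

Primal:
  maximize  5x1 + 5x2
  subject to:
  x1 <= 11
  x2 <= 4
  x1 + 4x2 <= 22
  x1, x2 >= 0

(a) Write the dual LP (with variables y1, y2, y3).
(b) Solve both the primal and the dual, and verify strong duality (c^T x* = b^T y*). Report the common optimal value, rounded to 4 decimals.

The standard primal-dual pair for 'max c^T x s.t. A x <= b, x >= 0' is:
  Dual:  min b^T y  s.t.  A^T y >= c,  y >= 0.

So the dual LP is:
  minimize  11y1 + 4y2 + 22y3
  subject to:
    y1 + y3 >= 5
    y2 + 4y3 >= 5
    y1, y2, y3 >= 0

Solving the primal: x* = (11, 2.75).
  primal value c^T x* = 68.75.
Solving the dual: y* = (3.75, 0, 1.25).
  dual value b^T y* = 68.75.
Strong duality: c^T x* = b^T y*. Confirmed.

68.75


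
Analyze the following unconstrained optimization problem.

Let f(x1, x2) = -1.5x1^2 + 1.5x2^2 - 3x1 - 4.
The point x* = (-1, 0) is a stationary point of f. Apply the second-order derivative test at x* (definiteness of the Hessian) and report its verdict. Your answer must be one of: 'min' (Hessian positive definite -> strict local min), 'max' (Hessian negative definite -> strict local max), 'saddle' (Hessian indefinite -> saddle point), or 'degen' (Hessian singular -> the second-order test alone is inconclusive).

Compute the Hessian H = grad^2 f:
  H = [[-3, 0], [0, 3]]
Verify stationarity: grad f(x*) = H x* + g = (0, 0).
Eigenvalues of H: -3, 3.
Eigenvalues have mixed signs, so H is indefinite -> x* is a saddle point.

saddle


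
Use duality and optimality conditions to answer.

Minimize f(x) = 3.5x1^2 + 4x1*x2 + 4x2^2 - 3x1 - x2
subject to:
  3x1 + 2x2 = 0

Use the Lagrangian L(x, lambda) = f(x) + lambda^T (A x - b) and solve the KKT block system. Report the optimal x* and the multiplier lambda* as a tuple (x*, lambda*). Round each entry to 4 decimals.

Form the Lagrangian:
  L(x, lambda) = (1/2) x^T Q x + c^T x + lambda^T (A x - b)
Stationarity (grad_x L = 0): Q x + c + A^T lambda = 0.
Primal feasibility: A x = b.

This gives the KKT block system:
  [ Q   A^T ] [ x     ]   [-c ]
  [ A    0  ] [ lambda ] = [ b ]

Solving the linear system:
  x*      = (0.1154, -0.1731)
  lambda* = (0.9615)
  f(x*)   = -0.0865

x* = (0.1154, -0.1731), lambda* = (0.9615)


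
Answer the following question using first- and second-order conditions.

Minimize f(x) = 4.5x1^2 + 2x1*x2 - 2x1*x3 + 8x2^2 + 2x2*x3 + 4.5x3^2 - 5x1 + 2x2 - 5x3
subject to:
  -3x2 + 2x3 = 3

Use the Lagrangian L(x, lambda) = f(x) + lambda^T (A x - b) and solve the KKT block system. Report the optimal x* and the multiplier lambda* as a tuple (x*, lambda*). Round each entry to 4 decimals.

Form the Lagrangian:
  L(x, lambda) = (1/2) x^T Q x + c^T x + lambda^T (A x - b)
Stationarity (grad_x L = 0): Q x + c + A^T lambda = 0.
Primal feasibility: A x = b.

This gives the KKT block system:
  [ Q   A^T ] [ x     ]   [-c ]
  [ A    0  ] [ lambda ] = [ b ]

Solving the linear system:
  x*      = (0.8444, -0.4001, 0.8998)
  lambda* = (-0.3045)
  f(x*)   = -4.3039

x* = (0.8444, -0.4001, 0.8998), lambda* = (-0.3045)


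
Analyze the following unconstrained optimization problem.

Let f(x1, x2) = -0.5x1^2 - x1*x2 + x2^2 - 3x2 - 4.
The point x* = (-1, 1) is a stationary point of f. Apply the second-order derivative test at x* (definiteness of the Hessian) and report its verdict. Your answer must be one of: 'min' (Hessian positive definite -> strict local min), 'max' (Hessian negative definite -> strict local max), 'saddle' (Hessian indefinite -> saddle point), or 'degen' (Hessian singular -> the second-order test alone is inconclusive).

Compute the Hessian H = grad^2 f:
  H = [[-1, -1], [-1, 2]]
Verify stationarity: grad f(x*) = H x* + g = (0, 0).
Eigenvalues of H: -1.3028, 2.3028.
Eigenvalues have mixed signs, so H is indefinite -> x* is a saddle point.

saddle


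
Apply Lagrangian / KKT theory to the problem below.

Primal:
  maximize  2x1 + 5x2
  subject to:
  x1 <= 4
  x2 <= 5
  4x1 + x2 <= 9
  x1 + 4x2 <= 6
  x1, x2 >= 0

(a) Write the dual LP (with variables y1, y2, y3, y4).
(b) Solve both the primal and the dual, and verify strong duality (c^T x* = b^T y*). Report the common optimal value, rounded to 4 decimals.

The standard primal-dual pair for 'max c^T x s.t. A x <= b, x >= 0' is:
  Dual:  min b^T y  s.t.  A^T y >= c,  y >= 0.

So the dual LP is:
  minimize  4y1 + 5y2 + 9y3 + 6y4
  subject to:
    y1 + 4y3 + y4 >= 2
    y2 + y3 + 4y4 >= 5
    y1, y2, y3, y4 >= 0

Solving the primal: x* = (2, 1).
  primal value c^T x* = 9.
Solving the dual: y* = (0, 0, 0.2, 1.2).
  dual value b^T y* = 9.
Strong duality: c^T x* = b^T y*. Confirmed.

9


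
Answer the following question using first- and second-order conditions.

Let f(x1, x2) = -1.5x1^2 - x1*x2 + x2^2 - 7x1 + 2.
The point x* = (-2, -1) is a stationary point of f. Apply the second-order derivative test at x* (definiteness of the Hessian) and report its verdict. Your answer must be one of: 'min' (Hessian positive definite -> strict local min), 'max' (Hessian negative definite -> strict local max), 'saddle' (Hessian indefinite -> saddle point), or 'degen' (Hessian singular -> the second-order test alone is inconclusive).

Compute the Hessian H = grad^2 f:
  H = [[-3, -1], [-1, 2]]
Verify stationarity: grad f(x*) = H x* + g = (0, 0).
Eigenvalues of H: -3.1926, 2.1926.
Eigenvalues have mixed signs, so H is indefinite -> x* is a saddle point.

saddle


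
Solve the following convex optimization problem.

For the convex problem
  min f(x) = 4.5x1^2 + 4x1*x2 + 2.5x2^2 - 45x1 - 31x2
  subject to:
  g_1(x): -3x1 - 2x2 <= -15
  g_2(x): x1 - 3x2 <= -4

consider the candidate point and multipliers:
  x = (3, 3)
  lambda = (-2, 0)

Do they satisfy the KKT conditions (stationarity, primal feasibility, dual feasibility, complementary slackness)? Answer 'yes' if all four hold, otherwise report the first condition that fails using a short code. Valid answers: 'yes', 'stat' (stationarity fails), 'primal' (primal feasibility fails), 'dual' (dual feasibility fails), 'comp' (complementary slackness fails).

Gradient of f: grad f(x) = Q x + c = (-6, -4)
Constraint values g_i(x) = a_i^T x - b_i:
  g_1((3, 3)) = 0
  g_2((3, 3)) = -2
Stationarity residual: grad f(x) + sum_i lambda_i a_i = (0, 0)
  -> stationarity OK
Primal feasibility (all g_i <= 0): OK
Dual feasibility (all lambda_i >= 0): FAILS
Complementary slackness (lambda_i * g_i(x) = 0 for all i): OK

Verdict: the first failing condition is dual_feasibility -> dual.

dual


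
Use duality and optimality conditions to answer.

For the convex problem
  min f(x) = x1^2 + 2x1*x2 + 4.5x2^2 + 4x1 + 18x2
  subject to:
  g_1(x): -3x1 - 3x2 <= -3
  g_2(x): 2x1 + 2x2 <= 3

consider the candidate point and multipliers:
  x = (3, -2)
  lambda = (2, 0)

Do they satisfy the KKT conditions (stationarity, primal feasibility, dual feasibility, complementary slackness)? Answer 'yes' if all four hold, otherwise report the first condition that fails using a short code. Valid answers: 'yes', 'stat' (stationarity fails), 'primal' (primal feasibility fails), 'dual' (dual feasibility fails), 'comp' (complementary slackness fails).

Gradient of f: grad f(x) = Q x + c = (6, 6)
Constraint values g_i(x) = a_i^T x - b_i:
  g_1((3, -2)) = 0
  g_2((3, -2)) = -1
Stationarity residual: grad f(x) + sum_i lambda_i a_i = (0, 0)
  -> stationarity OK
Primal feasibility (all g_i <= 0): OK
Dual feasibility (all lambda_i >= 0): OK
Complementary slackness (lambda_i * g_i(x) = 0 for all i): OK

Verdict: yes, KKT holds.

yes


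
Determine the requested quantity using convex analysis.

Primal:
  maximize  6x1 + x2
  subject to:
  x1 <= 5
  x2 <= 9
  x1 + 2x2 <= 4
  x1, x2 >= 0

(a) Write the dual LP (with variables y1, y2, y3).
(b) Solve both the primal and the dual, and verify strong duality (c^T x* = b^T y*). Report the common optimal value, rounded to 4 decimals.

The standard primal-dual pair for 'max c^T x s.t. A x <= b, x >= 0' is:
  Dual:  min b^T y  s.t.  A^T y >= c,  y >= 0.

So the dual LP is:
  minimize  5y1 + 9y2 + 4y3
  subject to:
    y1 + y3 >= 6
    y2 + 2y3 >= 1
    y1, y2, y3 >= 0

Solving the primal: x* = (4, 0).
  primal value c^T x* = 24.
Solving the dual: y* = (0, 0, 6).
  dual value b^T y* = 24.
Strong duality: c^T x* = b^T y*. Confirmed.

24


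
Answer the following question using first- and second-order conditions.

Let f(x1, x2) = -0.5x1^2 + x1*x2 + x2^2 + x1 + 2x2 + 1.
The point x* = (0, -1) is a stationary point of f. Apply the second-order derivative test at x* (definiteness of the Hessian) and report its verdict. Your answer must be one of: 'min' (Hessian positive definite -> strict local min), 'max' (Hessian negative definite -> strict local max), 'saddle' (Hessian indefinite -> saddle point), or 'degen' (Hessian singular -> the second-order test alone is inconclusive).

Compute the Hessian H = grad^2 f:
  H = [[-1, 1], [1, 2]]
Verify stationarity: grad f(x*) = H x* + g = (0, 0).
Eigenvalues of H: -1.3028, 2.3028.
Eigenvalues have mixed signs, so H is indefinite -> x* is a saddle point.

saddle


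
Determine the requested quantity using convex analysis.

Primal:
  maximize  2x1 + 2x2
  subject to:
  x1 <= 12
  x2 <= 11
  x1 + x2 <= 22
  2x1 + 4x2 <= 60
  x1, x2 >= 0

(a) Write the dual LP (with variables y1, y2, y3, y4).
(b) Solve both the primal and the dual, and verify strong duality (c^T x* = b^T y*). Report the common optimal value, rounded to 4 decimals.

The standard primal-dual pair for 'max c^T x s.t. A x <= b, x >= 0' is:
  Dual:  min b^T y  s.t.  A^T y >= c,  y >= 0.

So the dual LP is:
  minimize  12y1 + 11y2 + 22y3 + 60y4
  subject to:
    y1 + y3 + 2y4 >= 2
    y2 + y3 + 4y4 >= 2
    y1, y2, y3, y4 >= 0

Solving the primal: x* = (12, 9).
  primal value c^T x* = 42.
Solving the dual: y* = (1, 0, 0, 0.5).
  dual value b^T y* = 42.
Strong duality: c^T x* = b^T y*. Confirmed.

42


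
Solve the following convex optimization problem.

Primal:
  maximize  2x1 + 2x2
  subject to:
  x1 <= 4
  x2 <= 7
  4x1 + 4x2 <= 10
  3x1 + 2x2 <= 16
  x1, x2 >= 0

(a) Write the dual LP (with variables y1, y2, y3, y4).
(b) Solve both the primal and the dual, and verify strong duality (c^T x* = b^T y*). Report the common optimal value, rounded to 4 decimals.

The standard primal-dual pair for 'max c^T x s.t. A x <= b, x >= 0' is:
  Dual:  min b^T y  s.t.  A^T y >= c,  y >= 0.

So the dual LP is:
  minimize  4y1 + 7y2 + 10y3 + 16y4
  subject to:
    y1 + 4y3 + 3y4 >= 2
    y2 + 4y3 + 2y4 >= 2
    y1, y2, y3, y4 >= 0

Solving the primal: x* = (2.5, 0).
  primal value c^T x* = 5.
Solving the dual: y* = (0, 0, 0.5, 0).
  dual value b^T y* = 5.
Strong duality: c^T x* = b^T y*. Confirmed.

5


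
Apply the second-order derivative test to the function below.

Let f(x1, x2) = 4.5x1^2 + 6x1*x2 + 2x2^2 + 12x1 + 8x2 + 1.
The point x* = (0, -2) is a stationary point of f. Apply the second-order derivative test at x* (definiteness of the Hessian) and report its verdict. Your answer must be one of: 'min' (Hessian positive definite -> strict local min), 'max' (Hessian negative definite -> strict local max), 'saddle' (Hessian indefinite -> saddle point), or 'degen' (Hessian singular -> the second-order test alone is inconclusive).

Compute the Hessian H = grad^2 f:
  H = [[9, 6], [6, 4]]
Verify stationarity: grad f(x*) = H x* + g = (0, 0).
Eigenvalues of H: 0, 13.
H has a zero eigenvalue (singular; positive semidefinite but not definite), so H is neither positive definite, negative definite, nor indefinite. The second-order test alone is inconclusive -> degen.
(Indeed, f is constant along the null direction of H through x*, so x* is not a strict local extremum.)

degen


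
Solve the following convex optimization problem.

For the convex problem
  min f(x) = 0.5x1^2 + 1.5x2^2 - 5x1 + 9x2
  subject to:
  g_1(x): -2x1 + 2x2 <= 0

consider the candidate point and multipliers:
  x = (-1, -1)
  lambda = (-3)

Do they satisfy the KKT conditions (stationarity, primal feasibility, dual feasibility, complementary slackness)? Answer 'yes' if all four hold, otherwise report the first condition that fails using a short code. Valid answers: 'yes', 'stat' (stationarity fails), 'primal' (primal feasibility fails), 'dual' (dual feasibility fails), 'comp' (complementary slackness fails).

Gradient of f: grad f(x) = Q x + c = (-6, 6)
Constraint values g_i(x) = a_i^T x - b_i:
  g_1((-1, -1)) = 0
Stationarity residual: grad f(x) + sum_i lambda_i a_i = (0, 0)
  -> stationarity OK
Primal feasibility (all g_i <= 0): OK
Dual feasibility (all lambda_i >= 0): FAILS
Complementary slackness (lambda_i * g_i(x) = 0 for all i): OK

Verdict: the first failing condition is dual_feasibility -> dual.

dual


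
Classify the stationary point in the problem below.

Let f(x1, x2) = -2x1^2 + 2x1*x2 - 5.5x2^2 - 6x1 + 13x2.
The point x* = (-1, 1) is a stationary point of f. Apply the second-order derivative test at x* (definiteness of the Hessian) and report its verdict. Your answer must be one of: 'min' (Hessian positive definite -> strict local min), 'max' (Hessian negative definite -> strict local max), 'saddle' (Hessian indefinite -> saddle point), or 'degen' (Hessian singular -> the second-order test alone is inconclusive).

Compute the Hessian H = grad^2 f:
  H = [[-4, 2], [2, -11]]
Verify stationarity: grad f(x*) = H x* + g = (0, 0).
Eigenvalues of H: -11.5311, -3.4689.
Both eigenvalues < 0, so H is negative definite -> x* is a strict local max.

max


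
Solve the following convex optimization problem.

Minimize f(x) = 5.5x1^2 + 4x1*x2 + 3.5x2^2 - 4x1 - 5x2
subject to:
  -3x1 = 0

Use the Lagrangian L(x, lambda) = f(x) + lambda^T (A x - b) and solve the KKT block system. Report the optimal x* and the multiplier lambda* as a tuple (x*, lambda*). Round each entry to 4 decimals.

Form the Lagrangian:
  L(x, lambda) = (1/2) x^T Q x + c^T x + lambda^T (A x - b)
Stationarity (grad_x L = 0): Q x + c + A^T lambda = 0.
Primal feasibility: A x = b.

This gives the KKT block system:
  [ Q   A^T ] [ x     ]   [-c ]
  [ A    0  ] [ lambda ] = [ b ]

Solving the linear system:
  x*      = (0, 0.7143)
  lambda* = (-0.381)
  f(x*)   = -1.7857

x* = (0, 0.7143), lambda* = (-0.381)


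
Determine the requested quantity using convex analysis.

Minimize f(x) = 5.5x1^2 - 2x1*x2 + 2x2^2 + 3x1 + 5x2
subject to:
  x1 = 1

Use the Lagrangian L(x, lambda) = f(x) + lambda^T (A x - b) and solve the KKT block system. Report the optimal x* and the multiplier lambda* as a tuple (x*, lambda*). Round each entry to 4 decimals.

Form the Lagrangian:
  L(x, lambda) = (1/2) x^T Q x + c^T x + lambda^T (A x - b)
Stationarity (grad_x L = 0): Q x + c + A^T lambda = 0.
Primal feasibility: A x = b.

This gives the KKT block system:
  [ Q   A^T ] [ x     ]   [-c ]
  [ A    0  ] [ lambda ] = [ b ]

Solving the linear system:
  x*      = (1, -0.75)
  lambda* = (-15.5)
  f(x*)   = 7.375

x* = (1, -0.75), lambda* = (-15.5)


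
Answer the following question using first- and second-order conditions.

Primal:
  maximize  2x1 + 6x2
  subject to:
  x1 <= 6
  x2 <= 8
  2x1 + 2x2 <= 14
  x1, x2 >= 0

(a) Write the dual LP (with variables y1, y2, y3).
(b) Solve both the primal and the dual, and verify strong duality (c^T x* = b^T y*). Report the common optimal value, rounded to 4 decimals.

The standard primal-dual pair for 'max c^T x s.t. A x <= b, x >= 0' is:
  Dual:  min b^T y  s.t.  A^T y >= c,  y >= 0.

So the dual LP is:
  minimize  6y1 + 8y2 + 14y3
  subject to:
    y1 + 2y3 >= 2
    y2 + 2y3 >= 6
    y1, y2, y3 >= 0

Solving the primal: x* = (0, 7).
  primal value c^T x* = 42.
Solving the dual: y* = (0, 0, 3).
  dual value b^T y* = 42.
Strong duality: c^T x* = b^T y*. Confirmed.

42


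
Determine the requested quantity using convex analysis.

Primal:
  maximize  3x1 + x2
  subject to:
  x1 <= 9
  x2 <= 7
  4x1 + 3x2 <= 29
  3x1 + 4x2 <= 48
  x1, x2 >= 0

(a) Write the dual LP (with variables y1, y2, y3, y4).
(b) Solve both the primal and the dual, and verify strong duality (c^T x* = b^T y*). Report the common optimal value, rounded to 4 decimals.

The standard primal-dual pair for 'max c^T x s.t. A x <= b, x >= 0' is:
  Dual:  min b^T y  s.t.  A^T y >= c,  y >= 0.

So the dual LP is:
  minimize  9y1 + 7y2 + 29y3 + 48y4
  subject to:
    y1 + 4y3 + 3y4 >= 3
    y2 + 3y3 + 4y4 >= 1
    y1, y2, y3, y4 >= 0

Solving the primal: x* = (7.25, 0).
  primal value c^T x* = 21.75.
Solving the dual: y* = (0, 0, 0.75, 0).
  dual value b^T y* = 21.75.
Strong duality: c^T x* = b^T y*. Confirmed.

21.75
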